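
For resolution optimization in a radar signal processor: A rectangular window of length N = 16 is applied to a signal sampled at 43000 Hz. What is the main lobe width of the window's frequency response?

For a rectangular window of length N,
the main lobe width in frequency is 2*f_s/N.
= 2*43000/16 = 5375 Hz
This determines the minimum frequency separation for resolving two sinusoids.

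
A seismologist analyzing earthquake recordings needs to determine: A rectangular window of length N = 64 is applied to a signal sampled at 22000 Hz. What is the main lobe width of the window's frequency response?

For a rectangular window of length N,
the main lobe width in frequency is 2*f_s/N.
= 2*22000/64 = 1375/2 Hz
This determines the minimum frequency separation for resolving two sinusoids.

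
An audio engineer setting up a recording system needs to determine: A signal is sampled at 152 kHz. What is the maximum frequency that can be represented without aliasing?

The maximum frequency that can be represented without aliasing
is the Nyquist frequency: f_max = f_s / 2 = 152 kHz / 2 = 76 kHz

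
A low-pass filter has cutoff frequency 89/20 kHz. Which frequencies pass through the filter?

A low-pass filter passes all frequencies below the cutoff frequency 89/20 kHz and attenuates higher frequencies.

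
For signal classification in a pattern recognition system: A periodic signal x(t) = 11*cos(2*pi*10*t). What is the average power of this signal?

Average power of A*cos(wt) is A^2/2.
P = 11^2 / 2 = 121/2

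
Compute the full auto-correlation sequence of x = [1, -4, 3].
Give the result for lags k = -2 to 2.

r_xx[k] = sum_m x[m]*x[m+k], indexed from 0, for k = -2 to 2:
  r_xx[-2] = x[2]*x[0] = 3
  r_xx[-1] = x[1]*x[0] + x[2]*x[1] = -16
  r_xx[0] = x[0]*x[0] + x[1]*x[1] + x[2]*x[2] = 26
  r_xx[1] = x[0]*x[1] + x[1]*x[2] = -16
  r_xx[2] = x[0]*x[2] = 3
r_xx = [3, -16, 26, -16, 3]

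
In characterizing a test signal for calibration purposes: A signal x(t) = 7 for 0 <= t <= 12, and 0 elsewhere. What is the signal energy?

Energy = integral of |x(t)|^2 dt over the signal duration
= 7^2 * 12 = 49 * 12 = 588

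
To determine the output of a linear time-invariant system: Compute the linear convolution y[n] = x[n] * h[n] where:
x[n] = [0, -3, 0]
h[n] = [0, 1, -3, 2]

y[n] = sum_k x[k]*h[n-k]. Output length = len(x) + len(h) - 1 = 3 + 4 - 1 = 6.
y[0] = 0*0 = 0
y[1] = -3*0 + 0*1 = 0
y[2] = 0*0 + -3*1 + 0*-3 = -3
y[3] = 0*1 + -3*-3 + 0*2 = 9
y[4] = 0*-3 + -3*2 = -6
y[5] = 0*2 = 0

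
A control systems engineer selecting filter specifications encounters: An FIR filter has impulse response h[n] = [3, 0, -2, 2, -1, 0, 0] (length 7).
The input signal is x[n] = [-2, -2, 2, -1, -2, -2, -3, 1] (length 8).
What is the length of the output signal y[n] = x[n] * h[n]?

For linear convolution, the output length is:
len(y) = len(x) + len(h) - 1 = 8 + 7 - 1 = 14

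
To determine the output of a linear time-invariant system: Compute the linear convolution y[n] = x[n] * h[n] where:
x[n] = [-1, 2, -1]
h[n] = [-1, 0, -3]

y[n] = sum_k x[k]*h[n-k]. Output length = len(x) + len(h) - 1 = 3 + 3 - 1 = 5.
y[0] = -1*-1 = 1
y[1] = 2*-1 + -1*0 = -2
y[2] = -1*-1 + 2*0 + -1*-3 = 4
y[3] = -1*0 + 2*-3 = -6
y[4] = -1*-3 = 3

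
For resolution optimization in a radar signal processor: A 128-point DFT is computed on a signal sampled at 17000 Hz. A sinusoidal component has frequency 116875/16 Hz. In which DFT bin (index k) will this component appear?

DFT frequency resolution = f_s/N = 17000/128 = 2125/16 Hz
Bin index k = f_signal / resolution = 116875/16 / 2125/16 = 55
The signal frequency 116875/16 Hz falls in DFT bin k = 55.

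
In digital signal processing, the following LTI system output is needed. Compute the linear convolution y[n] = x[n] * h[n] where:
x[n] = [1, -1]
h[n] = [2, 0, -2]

y[n] = sum_k x[k]*h[n-k]. Output length = len(x) + len(h) - 1 = 2 + 3 - 1 = 4.
y[0] = 1*2 = 2
y[1] = -1*2 + 1*0 = -2
y[2] = -1*0 + 1*-2 = -2
y[3] = -1*-2 = 2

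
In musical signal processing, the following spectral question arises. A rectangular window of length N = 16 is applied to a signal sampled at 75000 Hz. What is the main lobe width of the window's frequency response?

For a rectangular window of length N,
the main lobe width in frequency is 2*f_s/N.
= 2*75000/16 = 9375 Hz
This determines the minimum frequency separation for resolving two sinusoids.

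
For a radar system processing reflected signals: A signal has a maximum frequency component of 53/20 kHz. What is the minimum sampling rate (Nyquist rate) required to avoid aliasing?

By the Nyquist-Shannon sampling theorem,
the minimum sampling rate (Nyquist rate) must be at least 2 * f_max.
Nyquist rate = 2 * 53/20 kHz = 53/10 kHz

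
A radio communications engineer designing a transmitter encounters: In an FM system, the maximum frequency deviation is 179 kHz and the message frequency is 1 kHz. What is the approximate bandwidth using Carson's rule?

Carson's rule: BW = 2*(delta_f + f_m)
= 2*(179 + 1) kHz = 360 kHz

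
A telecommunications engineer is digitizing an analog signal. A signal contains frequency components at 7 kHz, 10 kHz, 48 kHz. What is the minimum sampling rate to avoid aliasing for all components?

The highest frequency component is f_max = 48 kHz.
Nyquist rate = 2 * f_max = 2 * 48 kHz = 96 kHz.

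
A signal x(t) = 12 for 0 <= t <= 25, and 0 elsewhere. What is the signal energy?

Energy = integral of |x(t)|^2 dt over the signal duration
= 12^2 * 25 = 144 * 25 = 3600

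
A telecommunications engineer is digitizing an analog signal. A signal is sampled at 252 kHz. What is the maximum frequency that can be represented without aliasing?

The maximum frequency that can be represented without aliasing
is the Nyquist frequency: f_max = f_s / 2 = 252 kHz / 2 = 126 kHz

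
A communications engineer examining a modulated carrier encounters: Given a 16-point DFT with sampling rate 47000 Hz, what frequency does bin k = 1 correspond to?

The frequency of DFT bin k is: f_k = k * f_s / N
f_1 = 1 * 47000 / 16 = 5875/2 Hz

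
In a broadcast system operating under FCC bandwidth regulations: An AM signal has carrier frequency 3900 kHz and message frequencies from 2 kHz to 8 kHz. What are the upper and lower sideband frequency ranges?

Upper sideband (USB) = fc + [fm_low, fm_high] = 3900 + [2, 8] = [3902, 3908] kHz
Lower sideband (LSB) = fc - [fm_high, fm_low] = 3900 - [8, 2] = [3892, 3898] kHz
Total occupied spectrum: 3892 kHz to 3908 kHz (plus carrier at 3900 kHz)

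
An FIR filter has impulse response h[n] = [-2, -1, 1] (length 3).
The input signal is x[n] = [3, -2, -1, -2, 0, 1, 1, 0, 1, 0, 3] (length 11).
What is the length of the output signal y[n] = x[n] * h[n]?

For linear convolution, the output length is:
len(y) = len(x) + len(h) - 1 = 11 + 3 - 1 = 13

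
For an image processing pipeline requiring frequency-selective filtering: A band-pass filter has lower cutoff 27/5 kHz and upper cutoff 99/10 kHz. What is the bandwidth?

Bandwidth = f_high - f_low
= 99/10 kHz - 27/5 kHz = 9/2 kHz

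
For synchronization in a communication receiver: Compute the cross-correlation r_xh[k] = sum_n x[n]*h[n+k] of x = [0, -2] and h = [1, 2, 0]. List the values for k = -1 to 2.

Both sequences indexed from 0 and zero outside their support.
Lags with overlap: k = -1 to 2.
  r_xh[-1] = x[1]*h[0] = -2
  r_xh[0] = x[0]*h[0] + x[1]*h[1] = -4
  r_xh[1] = x[0]*h[1] + x[1]*h[2] = 0
  r_xh[2] = x[0]*h[2] = 0
r_xh = [-2, -4, 0, 0] (for k = -1, ..., 2)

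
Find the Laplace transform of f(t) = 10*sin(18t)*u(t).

Standard pair: sin(wt)*u(t) <-> w/(s^2+w^2)
With w = 18: L{10*sin(18t)*u(t)} = 180/(s^2+324)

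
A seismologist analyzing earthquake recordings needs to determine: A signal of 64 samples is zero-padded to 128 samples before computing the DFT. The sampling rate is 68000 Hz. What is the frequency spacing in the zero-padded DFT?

Original DFT: N = 64, resolution = f_s/N = 68000/64 = 2125/2 Hz
Zero-padded DFT: N = 128, resolution = f_s/N = 68000/128 = 2125/4 Hz
Zero-padding interpolates the spectrum (finer frequency grid)
but does NOT improve the true spectral resolution (ability to resolve close frequencies).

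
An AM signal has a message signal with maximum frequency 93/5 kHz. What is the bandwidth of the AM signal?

In AM (double-sideband), the bandwidth is twice the message frequency.
BW = 2 * f_m = 2 * 93/5 kHz = 186/5 kHz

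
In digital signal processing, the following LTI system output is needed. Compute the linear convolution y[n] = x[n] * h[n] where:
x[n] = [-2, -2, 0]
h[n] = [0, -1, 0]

y[n] = sum_k x[k]*h[n-k]. Output length = len(x) + len(h) - 1 = 3 + 3 - 1 = 5.
y[0] = -2*0 = 0
y[1] = -2*0 + -2*-1 = 2
y[2] = 0*0 + -2*-1 + -2*0 = 2
y[3] = 0*-1 + -2*0 = 0
y[4] = 0*0 = 0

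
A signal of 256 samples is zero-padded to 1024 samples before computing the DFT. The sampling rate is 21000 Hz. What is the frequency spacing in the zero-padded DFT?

Original DFT: N = 256, resolution = f_s/N = 21000/256 = 2625/32 Hz
Zero-padded DFT: N = 1024, resolution = f_s/N = 21000/1024 = 2625/128 Hz
Zero-padding interpolates the spectrum (finer frequency grid)
but does NOT improve the true spectral resolution (ability to resolve close frequencies).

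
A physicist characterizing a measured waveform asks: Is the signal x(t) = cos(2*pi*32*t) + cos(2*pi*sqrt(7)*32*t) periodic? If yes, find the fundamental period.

f1 = 32 Hz, f2 = 32*sqrt(7) Hz
Ratio f2/f1 = sqrt(7), which is irrational.
Since the frequency ratio is irrational, no common period exists.
The signal is not periodic.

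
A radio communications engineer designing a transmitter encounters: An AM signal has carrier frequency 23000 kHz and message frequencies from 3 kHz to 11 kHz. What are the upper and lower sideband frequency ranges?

Upper sideband (USB) = fc + [fm_low, fm_high] = 23000 + [3, 11] = [23003, 23011] kHz
Lower sideband (LSB) = fc - [fm_high, fm_low] = 23000 - [11, 3] = [22989, 22997] kHz
Total occupied spectrum: 22989 kHz to 23011 kHz (plus carrier at 23000 kHz)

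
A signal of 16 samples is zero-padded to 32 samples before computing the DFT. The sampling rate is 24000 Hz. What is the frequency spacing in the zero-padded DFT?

Original DFT: N = 16, resolution = f_s/N = 24000/16 = 1500 Hz
Zero-padded DFT: N = 32, resolution = f_s/N = 24000/32 = 750 Hz
Zero-padding interpolates the spectrum (finer frequency grid)
but does NOT improve the true spectral resolution (ability to resolve close frequencies).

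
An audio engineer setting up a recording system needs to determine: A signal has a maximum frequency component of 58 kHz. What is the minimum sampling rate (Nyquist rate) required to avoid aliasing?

By the Nyquist-Shannon sampling theorem,
the minimum sampling rate (Nyquist rate) must be at least 2 * f_max.
Nyquist rate = 2 * 58 kHz = 116 kHz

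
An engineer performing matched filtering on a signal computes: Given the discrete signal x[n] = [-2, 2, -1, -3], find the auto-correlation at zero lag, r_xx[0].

The auto-correlation at zero lag r_xx[0] equals the signal energy.
r_xx[0] = sum of x[n]^2 = (-2)^2 + 2^2 + (-1)^2 + (-3)^2
= 4 + 4 + 1 + 9 = 18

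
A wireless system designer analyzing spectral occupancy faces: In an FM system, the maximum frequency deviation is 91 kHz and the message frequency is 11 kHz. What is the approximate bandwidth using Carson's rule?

Carson's rule: BW = 2*(delta_f + f_m)
= 2*(91 + 11) kHz = 204 kHz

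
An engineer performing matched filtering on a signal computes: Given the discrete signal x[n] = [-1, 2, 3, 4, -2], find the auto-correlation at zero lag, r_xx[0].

The auto-correlation at zero lag r_xx[0] equals the signal energy.
r_xx[0] = sum of x[n]^2 = (-1)^2 + 2^2 + 3^2 + 4^2 + (-2)^2
= 1 + 4 + 9 + 16 + 4 = 34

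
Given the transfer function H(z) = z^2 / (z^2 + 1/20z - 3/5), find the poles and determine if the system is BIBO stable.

Poles are roots of the denominator: z^2 + 1/20z - 3/5 = 0.
Quadratic formula: z = [-(1/20) +/- sqrt((1/20)^2 - 4*(-3/5))] / 2
Discriminant = 1/400 + 12/5 = 961/400; sqrt = 31/20.
z = (-1/20 +/- 31/20) / 2 => z = 3/4 or z = -4/5.
|p1| = 3/4, |p2| = 4/5.
For BIBO stability, all poles must lie inside the unit circle (|p| < 1).
System is STABLE since both |p| < 1.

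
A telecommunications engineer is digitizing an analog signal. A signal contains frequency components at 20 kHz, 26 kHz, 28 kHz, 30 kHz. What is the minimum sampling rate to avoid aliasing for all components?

The highest frequency component is f_max = 30 kHz.
Nyquist rate = 2 * f_max = 2 * 30 kHz = 60 kHz.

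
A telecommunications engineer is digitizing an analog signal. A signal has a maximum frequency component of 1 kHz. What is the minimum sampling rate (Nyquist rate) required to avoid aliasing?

By the Nyquist-Shannon sampling theorem,
the minimum sampling rate (Nyquist rate) must be at least 2 * f_max.
Nyquist rate = 2 * 1 kHz = 2 kHz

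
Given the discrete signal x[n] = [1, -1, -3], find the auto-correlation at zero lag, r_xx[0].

The auto-correlation at zero lag r_xx[0] equals the signal energy.
r_xx[0] = sum of x[n]^2 = 1^2 + (-1)^2 + (-3)^2
= 1 + 1 + 9 = 11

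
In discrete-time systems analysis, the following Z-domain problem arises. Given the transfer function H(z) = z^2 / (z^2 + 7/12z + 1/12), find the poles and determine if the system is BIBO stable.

Poles are roots of the denominator: z^2 + 7/12z + 1/12 = 0.
Quadratic formula: z = [-(7/12) +/- sqrt((7/12)^2 - 4*(1/12))] / 2
Discriminant = 49/144 - 1/3 = 1/144; sqrt = 1/12.
z = (-7/12 +/- 1/12) / 2 => z = -1/4 or z = -1/3.
|p1| = 1/4, |p2| = 1/3.
For BIBO stability, all poles must lie inside the unit circle (|p| < 1).
System is STABLE since both |p| < 1.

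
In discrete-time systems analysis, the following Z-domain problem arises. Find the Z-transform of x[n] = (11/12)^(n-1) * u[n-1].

Time-shifting property: if X(z) = Z{x[n]}, then Z{x[n-d]} = z^(-d) * X(z)
X(z) = z/(z - 11/12) for x[n] = (11/12)^n * u[n]
Z{x[n-1]} = z^(-1) * z/(z - 11/12) = 1/(z - 11/12)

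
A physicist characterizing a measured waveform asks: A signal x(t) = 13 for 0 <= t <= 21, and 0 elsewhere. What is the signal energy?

Energy = integral of |x(t)|^2 dt over the signal duration
= 13^2 * 21 = 169 * 21 = 3549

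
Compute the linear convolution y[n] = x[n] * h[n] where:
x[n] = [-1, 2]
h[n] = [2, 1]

y[n] = sum_k x[k]*h[n-k]. Output length = len(x) + len(h) - 1 = 2 + 2 - 1 = 3.
y[0] = -1*2 = -2
y[1] = 2*2 + -1*1 = 3
y[2] = 2*1 = 2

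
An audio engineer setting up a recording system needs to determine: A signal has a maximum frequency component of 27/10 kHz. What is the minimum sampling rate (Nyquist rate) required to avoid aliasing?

By the Nyquist-Shannon sampling theorem,
the minimum sampling rate (Nyquist rate) must be at least 2 * f_max.
Nyquist rate = 2 * 27/10 kHz = 27/5 kHz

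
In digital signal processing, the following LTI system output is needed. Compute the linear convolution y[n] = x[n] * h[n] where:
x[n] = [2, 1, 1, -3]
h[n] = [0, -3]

y[n] = sum_k x[k]*h[n-k]. Output length = len(x) + len(h) - 1 = 4 + 2 - 1 = 5.
y[0] = 2*0 = 0
y[1] = 1*0 + 2*-3 = -6
y[2] = 1*0 + 1*-3 = -3
y[3] = -3*0 + 1*-3 = -3
y[4] = -3*-3 = 9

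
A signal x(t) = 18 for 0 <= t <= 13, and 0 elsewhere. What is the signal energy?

Energy = integral of |x(t)|^2 dt over the signal duration
= 18^2 * 13 = 324 * 13 = 4212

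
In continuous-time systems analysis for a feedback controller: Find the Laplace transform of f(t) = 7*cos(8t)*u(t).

Standard pair: cos(wt)*u(t) <-> s/(s^2+w^2)
With w = 8: L{7*cos(8t)*u(t)} = 7s/(s^2+64)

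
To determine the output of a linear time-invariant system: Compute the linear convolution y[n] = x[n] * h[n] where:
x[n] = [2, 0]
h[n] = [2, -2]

y[n] = sum_k x[k]*h[n-k]. Output length = len(x) + len(h) - 1 = 2 + 2 - 1 = 3.
y[0] = 2*2 = 4
y[1] = 0*2 + 2*-2 = -4
y[2] = 0*-2 = 0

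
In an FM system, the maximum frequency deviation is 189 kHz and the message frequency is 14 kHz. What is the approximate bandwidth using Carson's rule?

Carson's rule: BW = 2*(delta_f + f_m)
= 2*(189 + 14) kHz = 406 kHz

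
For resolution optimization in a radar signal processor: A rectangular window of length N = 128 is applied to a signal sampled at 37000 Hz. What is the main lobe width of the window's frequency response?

For a rectangular window of length N,
the main lobe width in frequency is 2*f_s/N.
= 2*37000/128 = 4625/8 Hz
This determines the minimum frequency separation for resolving two sinusoids.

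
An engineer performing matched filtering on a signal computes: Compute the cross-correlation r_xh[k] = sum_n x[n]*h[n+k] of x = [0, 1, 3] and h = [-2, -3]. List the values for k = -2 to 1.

Both sequences indexed from 0 and zero outside their support.
Lags with overlap: k = -2 to 1.
  r_xh[-2] = x[2]*h[0] = -6
  r_xh[-1] = x[1]*h[0] + x[2]*h[1] = -11
  r_xh[0] = x[0]*h[0] + x[1]*h[1] = -3
  r_xh[1] = x[0]*h[1] = 0
r_xh = [-6, -11, -3, 0] (for k = -2, ..., 1)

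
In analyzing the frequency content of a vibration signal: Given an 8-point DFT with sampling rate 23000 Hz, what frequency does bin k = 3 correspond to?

The frequency of DFT bin k is: f_k = k * f_s / N
f_3 = 3 * 23000 / 8 = 8625 Hz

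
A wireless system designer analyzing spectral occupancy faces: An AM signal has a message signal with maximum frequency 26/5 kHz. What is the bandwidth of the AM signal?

In AM (double-sideband), the bandwidth is twice the message frequency.
BW = 2 * f_m = 2 * 26/5 kHz = 52/5 kHz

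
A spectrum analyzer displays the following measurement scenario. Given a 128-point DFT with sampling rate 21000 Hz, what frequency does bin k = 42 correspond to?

The frequency of DFT bin k is: f_k = k * f_s / N
f_42 = 42 * 21000 / 128 = 55125/8 Hz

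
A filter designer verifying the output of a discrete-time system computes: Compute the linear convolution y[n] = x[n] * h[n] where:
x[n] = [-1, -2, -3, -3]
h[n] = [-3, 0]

y[n] = sum_k x[k]*h[n-k]. Output length = len(x) + len(h) - 1 = 4 + 2 - 1 = 5.
y[0] = -1*-3 = 3
y[1] = -2*-3 + -1*0 = 6
y[2] = -3*-3 + -2*0 = 9
y[3] = -3*-3 + -3*0 = 9
y[4] = -3*0 = 0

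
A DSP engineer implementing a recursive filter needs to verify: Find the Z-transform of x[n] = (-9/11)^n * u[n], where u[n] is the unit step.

The Z-transform of a^n * u[n] is z/(z-a) for |z| > |a|.
Here a = -9/11, so X(z) = z/(z - (-9/11)) = 11z/(11z + 9)
ROC: |z| > 9/11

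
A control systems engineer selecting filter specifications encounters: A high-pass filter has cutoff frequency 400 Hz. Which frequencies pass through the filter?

A high-pass filter passes all frequencies above the cutoff frequency 400 Hz and attenuates lower frequencies.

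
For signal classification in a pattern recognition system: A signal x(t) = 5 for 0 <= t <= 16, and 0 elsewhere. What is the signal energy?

Energy = integral of |x(t)|^2 dt over the signal duration
= 5^2 * 16 = 25 * 16 = 400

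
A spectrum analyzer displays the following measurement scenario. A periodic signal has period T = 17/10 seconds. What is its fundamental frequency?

The fundamental frequency is the reciprocal of the period.
f = 1/T = 1/(17/10) = 10/17 Hz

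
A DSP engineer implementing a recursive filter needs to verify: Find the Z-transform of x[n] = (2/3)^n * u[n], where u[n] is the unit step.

The Z-transform of a^n * u[n] is z/(z-a) for |z| > |a|.
Here a = 2/3, so X(z) = z/(z - (2/3)) = 3z/(3z - 2)
ROC: |z| > 2/3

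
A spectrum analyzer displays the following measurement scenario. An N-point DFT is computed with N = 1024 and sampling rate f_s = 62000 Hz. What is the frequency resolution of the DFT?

DFT frequency resolution = f_s / N
= 62000 / 1024 = 3875/64 Hz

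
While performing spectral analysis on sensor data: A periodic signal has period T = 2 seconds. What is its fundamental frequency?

The fundamental frequency is the reciprocal of the period.
f = 1/T = 1/(2) = 1/2 Hz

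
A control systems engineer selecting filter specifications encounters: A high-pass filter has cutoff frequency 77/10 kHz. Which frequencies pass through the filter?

A high-pass filter passes all frequencies above the cutoff frequency 77/10 kHz and attenuates lower frequencies.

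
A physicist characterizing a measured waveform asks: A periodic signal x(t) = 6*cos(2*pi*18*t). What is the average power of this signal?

Average power of A*cos(wt) is A^2/2.
P = 6^2 / 2 = 36/2 = 18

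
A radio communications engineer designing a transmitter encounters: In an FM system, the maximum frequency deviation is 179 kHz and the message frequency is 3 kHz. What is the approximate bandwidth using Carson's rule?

Carson's rule: BW = 2*(delta_f + f_m)
= 2*(179 + 3) kHz = 364 kHz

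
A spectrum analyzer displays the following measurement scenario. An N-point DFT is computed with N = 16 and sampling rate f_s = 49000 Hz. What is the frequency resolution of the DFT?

DFT frequency resolution = f_s / N
= 49000 / 16 = 6125/2 Hz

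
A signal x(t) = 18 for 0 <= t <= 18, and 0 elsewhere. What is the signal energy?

Energy = integral of |x(t)|^2 dt over the signal duration
= 18^2 * 18 = 324 * 18 = 5832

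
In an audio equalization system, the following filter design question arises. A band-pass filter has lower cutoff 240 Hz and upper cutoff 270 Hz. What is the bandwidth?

Bandwidth = f_high - f_low
= 270 Hz - 240 Hz = 30 Hz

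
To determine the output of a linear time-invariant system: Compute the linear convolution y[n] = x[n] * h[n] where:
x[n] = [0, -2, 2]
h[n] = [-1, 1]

y[n] = sum_k x[k]*h[n-k]. Output length = len(x) + len(h) - 1 = 3 + 2 - 1 = 4.
y[0] = 0*-1 = 0
y[1] = -2*-1 + 0*1 = 2
y[2] = 2*-1 + -2*1 = -4
y[3] = 2*1 = 2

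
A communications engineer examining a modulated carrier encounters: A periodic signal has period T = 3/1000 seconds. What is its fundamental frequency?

The fundamental frequency is the reciprocal of the period.
f = 1/T = 1/(3/1000) = 1000/3 Hz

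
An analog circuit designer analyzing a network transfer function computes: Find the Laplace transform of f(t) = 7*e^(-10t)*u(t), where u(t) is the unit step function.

Standard Laplace transform pair:
e^(-at)*u(t) <-> 1/(s+a)
With a = 10: L{7*e^(-10t)*u(t)} = 7/(s+10), ROC: Re(s) > -10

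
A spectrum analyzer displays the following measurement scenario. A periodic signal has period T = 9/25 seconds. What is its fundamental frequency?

The fundamental frequency is the reciprocal of the period.
f = 1/T = 1/(9/25) = 25/9 Hz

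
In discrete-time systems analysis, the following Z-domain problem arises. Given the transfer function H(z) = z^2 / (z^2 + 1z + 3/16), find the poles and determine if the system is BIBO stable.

Poles are roots of the denominator: z^2 + 1z + 3/16 = 0.
Quadratic formula: z = [-(1) +/- sqrt((1)^2 - 4*(3/16))] / 2
Discriminant = 1 - 3/4 = 1/4; sqrt = 1/2.
z = (-1 +/- 1/2) / 2 => z = -1/4 or z = -3/4.
|p1| = 1/4, |p2| = 3/4.
For BIBO stability, all poles must lie inside the unit circle (|p| < 1).
System is STABLE since both |p| < 1.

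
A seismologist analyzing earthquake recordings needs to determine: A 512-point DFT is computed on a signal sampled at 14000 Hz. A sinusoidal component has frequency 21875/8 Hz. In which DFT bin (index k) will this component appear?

DFT frequency resolution = f_s/N = 14000/512 = 875/32 Hz
Bin index k = f_signal / resolution = 21875/8 / 875/32 = 100
The signal frequency 21875/8 Hz falls in DFT bin k = 100.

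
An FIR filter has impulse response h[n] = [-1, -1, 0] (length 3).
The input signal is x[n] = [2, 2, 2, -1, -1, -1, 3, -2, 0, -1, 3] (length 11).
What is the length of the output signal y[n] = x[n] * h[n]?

For linear convolution, the output length is:
len(y) = len(x) + len(h) - 1 = 11 + 3 - 1 = 13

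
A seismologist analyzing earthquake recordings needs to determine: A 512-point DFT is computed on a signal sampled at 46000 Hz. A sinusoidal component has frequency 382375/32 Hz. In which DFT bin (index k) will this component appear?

DFT frequency resolution = f_s/N = 46000/512 = 2875/32 Hz
Bin index k = f_signal / resolution = 382375/32 / 2875/32 = 133
The signal frequency 382375/32 Hz falls in DFT bin k = 133.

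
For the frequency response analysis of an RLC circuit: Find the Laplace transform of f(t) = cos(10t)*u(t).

Standard pair: cos(wt)*u(t) <-> s/(s^2+w^2)
With w = 10: L{cos(10t)*u(t)} = s/(s^2+100)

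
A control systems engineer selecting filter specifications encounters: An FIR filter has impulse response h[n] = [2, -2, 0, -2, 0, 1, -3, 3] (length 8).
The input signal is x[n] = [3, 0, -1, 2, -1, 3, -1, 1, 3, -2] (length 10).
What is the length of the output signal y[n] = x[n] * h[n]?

For linear convolution, the output length is:
len(y) = len(x) + len(h) - 1 = 10 + 8 - 1 = 17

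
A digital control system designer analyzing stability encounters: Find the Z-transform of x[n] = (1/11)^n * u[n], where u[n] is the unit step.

The Z-transform of a^n * u[n] is z/(z-a) for |z| > |a|.
Here a = 1/11, so X(z) = z/(z - (1/11)) = 11z/(11z - 1)
ROC: |z| > 1/11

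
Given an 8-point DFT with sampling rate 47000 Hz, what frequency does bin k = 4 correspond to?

The frequency of DFT bin k is: f_k = k * f_s / N
f_4 = 4 * 47000 / 8 = 23500 Hz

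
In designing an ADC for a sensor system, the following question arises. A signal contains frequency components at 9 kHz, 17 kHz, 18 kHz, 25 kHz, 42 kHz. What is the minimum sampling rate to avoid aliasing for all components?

The highest frequency component is f_max = 42 kHz.
Nyquist rate = 2 * f_max = 2 * 42 kHz = 84 kHz.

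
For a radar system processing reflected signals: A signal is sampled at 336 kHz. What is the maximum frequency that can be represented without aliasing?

The maximum frequency that can be represented without aliasing
is the Nyquist frequency: f_max = f_s / 2 = 336 kHz / 2 = 168 kHz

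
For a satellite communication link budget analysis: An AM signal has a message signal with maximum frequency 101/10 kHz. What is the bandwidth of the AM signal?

In AM (double-sideband), the bandwidth is twice the message frequency.
BW = 2 * f_m = 2 * 101/10 kHz = 101/5 kHz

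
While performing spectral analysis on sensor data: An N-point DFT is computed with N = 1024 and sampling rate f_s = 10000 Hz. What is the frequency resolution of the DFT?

DFT frequency resolution = f_s / N
= 10000 / 1024 = 625/64 Hz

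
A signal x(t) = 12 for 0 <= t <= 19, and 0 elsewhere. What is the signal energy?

Energy = integral of |x(t)|^2 dt over the signal duration
= 12^2 * 19 = 144 * 19 = 2736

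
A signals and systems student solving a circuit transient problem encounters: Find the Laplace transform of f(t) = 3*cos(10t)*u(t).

Standard pair: cos(wt)*u(t) <-> s/(s^2+w^2)
With w = 10: L{3*cos(10t)*u(t)} = 3s/(s^2+100)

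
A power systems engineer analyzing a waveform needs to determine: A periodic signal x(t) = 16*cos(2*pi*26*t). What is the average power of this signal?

Average power of A*cos(wt) is A^2/2.
P = 16^2 / 2 = 256/2 = 128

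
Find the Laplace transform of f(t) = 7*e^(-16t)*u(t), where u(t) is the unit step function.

Standard Laplace transform pair:
e^(-at)*u(t) <-> 1/(s+a)
With a = 16: L{7*e^(-16t)*u(t)} = 7/(s+16), ROC: Re(s) > -16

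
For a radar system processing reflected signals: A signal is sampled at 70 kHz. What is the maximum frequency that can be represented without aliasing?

The maximum frequency that can be represented without aliasing
is the Nyquist frequency: f_max = f_s / 2 = 70 kHz / 2 = 35 kHz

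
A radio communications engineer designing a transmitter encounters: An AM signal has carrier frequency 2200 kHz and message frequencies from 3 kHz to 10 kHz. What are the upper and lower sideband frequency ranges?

Upper sideband (USB) = fc + [fm_low, fm_high] = 2200 + [3, 10] = [2203, 2210] kHz
Lower sideband (LSB) = fc - [fm_high, fm_low] = 2200 - [10, 3] = [2190, 2197] kHz
Total occupied spectrum: 2190 kHz to 2210 kHz (plus carrier at 2200 kHz)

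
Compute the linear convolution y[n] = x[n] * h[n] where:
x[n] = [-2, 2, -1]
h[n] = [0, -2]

y[n] = sum_k x[k]*h[n-k]. Output length = len(x) + len(h) - 1 = 3 + 2 - 1 = 4.
y[0] = -2*0 = 0
y[1] = 2*0 + -2*-2 = 4
y[2] = -1*0 + 2*-2 = -4
y[3] = -1*-2 = 2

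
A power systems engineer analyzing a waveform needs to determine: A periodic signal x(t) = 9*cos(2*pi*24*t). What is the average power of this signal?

Average power of A*cos(wt) is A^2/2.
P = 9^2 / 2 = 81/2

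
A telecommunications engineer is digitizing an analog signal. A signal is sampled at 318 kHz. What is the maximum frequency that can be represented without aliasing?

The maximum frequency that can be represented without aliasing
is the Nyquist frequency: f_max = f_s / 2 = 318 kHz / 2 = 159 kHz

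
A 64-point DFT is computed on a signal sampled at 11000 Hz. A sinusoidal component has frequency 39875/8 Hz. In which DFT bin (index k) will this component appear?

DFT frequency resolution = f_s/N = 11000/64 = 1375/8 Hz
Bin index k = f_signal / resolution = 39875/8 / 1375/8 = 29
The signal frequency 39875/8 Hz falls in DFT bin k = 29.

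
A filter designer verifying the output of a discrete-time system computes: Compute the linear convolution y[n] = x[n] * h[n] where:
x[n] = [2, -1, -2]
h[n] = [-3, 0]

y[n] = sum_k x[k]*h[n-k]. Output length = len(x) + len(h) - 1 = 3 + 2 - 1 = 4.
y[0] = 2*-3 = -6
y[1] = -1*-3 + 2*0 = 3
y[2] = -2*-3 + -1*0 = 6
y[3] = -2*0 = 0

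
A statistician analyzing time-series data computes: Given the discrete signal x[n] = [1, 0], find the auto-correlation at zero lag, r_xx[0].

The auto-correlation at zero lag r_xx[0] equals the signal energy.
r_xx[0] = sum of x[n]^2 = 1^2 + 0^2
= 1 + 0 = 1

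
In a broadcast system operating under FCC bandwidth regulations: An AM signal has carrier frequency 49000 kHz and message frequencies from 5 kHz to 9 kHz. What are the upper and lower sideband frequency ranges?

Upper sideband (USB) = fc + [fm_low, fm_high] = 49000 + [5, 9] = [49005, 49009] kHz
Lower sideband (LSB) = fc - [fm_high, fm_low] = 49000 - [9, 5] = [48991, 48995] kHz
Total occupied spectrum: 48991 kHz to 49009 kHz (plus carrier at 49000 kHz)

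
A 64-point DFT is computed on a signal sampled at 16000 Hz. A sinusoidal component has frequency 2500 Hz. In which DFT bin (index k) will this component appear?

DFT frequency resolution = f_s/N = 16000/64 = 250 Hz
Bin index k = f_signal / resolution = 2500 / 250 = 10
The signal frequency 2500 Hz falls in DFT bin k = 10.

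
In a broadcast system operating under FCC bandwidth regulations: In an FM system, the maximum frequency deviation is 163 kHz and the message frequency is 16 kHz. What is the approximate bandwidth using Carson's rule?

Carson's rule: BW = 2*(delta_f + f_m)
= 2*(163 + 16) kHz = 358 kHz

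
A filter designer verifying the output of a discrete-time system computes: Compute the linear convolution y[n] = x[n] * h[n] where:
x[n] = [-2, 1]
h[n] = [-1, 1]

y[n] = sum_k x[k]*h[n-k]. Output length = len(x) + len(h) - 1 = 2 + 2 - 1 = 3.
y[0] = -2*-1 = 2
y[1] = 1*-1 + -2*1 = -3
y[2] = 1*1 = 1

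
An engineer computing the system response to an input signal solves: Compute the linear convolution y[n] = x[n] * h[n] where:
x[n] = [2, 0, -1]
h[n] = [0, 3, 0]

y[n] = sum_k x[k]*h[n-k]. Output length = len(x) + len(h) - 1 = 3 + 3 - 1 = 5.
y[0] = 2*0 = 0
y[1] = 0*0 + 2*3 = 6
y[2] = -1*0 + 0*3 + 2*0 = 0
y[3] = -1*3 + 0*0 = -3
y[4] = -1*0 = 0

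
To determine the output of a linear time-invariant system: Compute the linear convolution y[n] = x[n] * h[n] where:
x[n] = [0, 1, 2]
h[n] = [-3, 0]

y[n] = sum_k x[k]*h[n-k]. Output length = len(x) + len(h) - 1 = 3 + 2 - 1 = 4.
y[0] = 0*-3 = 0
y[1] = 1*-3 + 0*0 = -3
y[2] = 2*-3 + 1*0 = -6
y[3] = 2*0 = 0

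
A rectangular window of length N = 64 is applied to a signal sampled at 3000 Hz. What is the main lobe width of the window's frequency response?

For a rectangular window of length N,
the main lobe width in frequency is 2*f_s/N.
= 2*3000/64 = 375/4 Hz
This determines the minimum frequency separation for resolving two sinusoids.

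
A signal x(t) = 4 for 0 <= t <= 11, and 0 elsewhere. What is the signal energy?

Energy = integral of |x(t)|^2 dt over the signal duration
= 4^2 * 11 = 16 * 11 = 176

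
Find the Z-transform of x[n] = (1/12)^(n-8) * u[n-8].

Time-shifting property: if X(z) = Z{x[n]}, then Z{x[n-d]} = z^(-d) * X(z)
X(z) = z/(z - 1/12) for x[n] = (1/12)^n * u[n]
Z{x[n-8]} = z^(-8) * z/(z - 1/12) = z^(-7)/(z - 1/12)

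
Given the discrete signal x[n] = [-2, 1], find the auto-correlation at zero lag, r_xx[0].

The auto-correlation at zero lag r_xx[0] equals the signal energy.
r_xx[0] = sum of x[n]^2 = (-2)^2 + 1^2
= 4 + 1 = 5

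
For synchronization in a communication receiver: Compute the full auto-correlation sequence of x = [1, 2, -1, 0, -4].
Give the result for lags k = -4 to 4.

r_xx[k] = sum_m x[m]*x[m+k], indexed from 0, for k = -4 to 4:
  r_xx[-4] = x[4]*x[0] = -4
  r_xx[-3] = x[3]*x[0] + x[4]*x[1] = -8
  r_xx[-2] = x[2]*x[0] + x[3]*x[1] + x[4]*x[2] = 3
  r_xx[-1] = x[1]*x[0] + x[2]*x[1] + x[3]*x[2] + x[4]*x[3] = 0
  r_xx[0] = x[0]*x[0] + x[1]*x[1] + x[2]*x[2] + x[3]*x[3] + x[4]*x[4] = 22
  r_xx[1] = x[0]*x[1] + x[1]*x[2] + x[2]*x[3] + x[3]*x[4] = 0
  r_xx[2] = x[0]*x[2] + x[1]*x[3] + x[2]*x[4] = 3
  r_xx[3] = x[0]*x[3] + x[1]*x[4] = -8
  r_xx[4] = x[0]*x[4] = -4
r_xx = [-4, -8, 3, 0, 22, 0, 3, -8, -4]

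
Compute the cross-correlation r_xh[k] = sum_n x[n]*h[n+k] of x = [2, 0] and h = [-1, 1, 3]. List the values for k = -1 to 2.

Both sequences indexed from 0 and zero outside their support.
Lags with overlap: k = -1 to 2.
  r_xh[-1] = x[1]*h[0] = 0
  r_xh[0] = x[0]*h[0] + x[1]*h[1] = -2
  r_xh[1] = x[0]*h[1] + x[1]*h[2] = 2
  r_xh[2] = x[0]*h[2] = 6
r_xh = [0, -2, 2, 6] (for k = -1, ..., 2)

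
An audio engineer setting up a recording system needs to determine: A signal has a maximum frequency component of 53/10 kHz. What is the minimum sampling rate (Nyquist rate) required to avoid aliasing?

By the Nyquist-Shannon sampling theorem,
the minimum sampling rate (Nyquist rate) must be at least 2 * f_max.
Nyquist rate = 2 * 53/10 kHz = 53/5 kHz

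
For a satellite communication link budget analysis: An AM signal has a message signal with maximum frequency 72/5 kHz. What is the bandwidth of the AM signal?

In AM (double-sideband), the bandwidth is twice the message frequency.
BW = 2 * f_m = 2 * 72/5 kHz = 144/5 kHz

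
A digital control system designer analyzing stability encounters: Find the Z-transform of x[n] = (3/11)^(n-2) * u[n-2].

Time-shifting property: if X(z) = Z{x[n]}, then Z{x[n-d]} = z^(-d) * X(z)
X(z) = z/(z - 3/11) for x[n] = (3/11)^n * u[n]
Z{x[n-2]} = z^(-2) * z/(z - 3/11) = z^(-1)/(z - 3/11)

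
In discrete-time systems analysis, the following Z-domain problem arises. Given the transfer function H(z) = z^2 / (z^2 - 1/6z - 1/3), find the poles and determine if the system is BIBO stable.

Poles are roots of the denominator: z^2 - 1/6z - 1/3 = 0.
Quadratic formula: z = [-(-1/6) +/- sqrt((-1/6)^2 - 4*(-1/3))] / 2
Discriminant = 1/36 + 4/3 = 49/36; sqrt = 7/6.
z = (1/6 +/- 7/6) / 2 => z = 2/3 or z = -1/2.
|p1| = 2/3, |p2| = 1/2.
For BIBO stability, all poles must lie inside the unit circle (|p| < 1).
System is STABLE since both |p| < 1.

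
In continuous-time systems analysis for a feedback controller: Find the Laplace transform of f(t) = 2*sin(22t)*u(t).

Standard pair: sin(wt)*u(t) <-> w/(s^2+w^2)
With w = 22: L{2*sin(22t)*u(t)} = 44/(s^2+484)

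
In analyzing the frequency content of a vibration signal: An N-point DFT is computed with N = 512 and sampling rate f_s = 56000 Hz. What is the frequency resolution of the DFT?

DFT frequency resolution = f_s / N
= 56000 / 512 = 875/8 Hz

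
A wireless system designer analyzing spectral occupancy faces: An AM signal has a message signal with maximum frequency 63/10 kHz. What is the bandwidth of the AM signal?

In AM (double-sideband), the bandwidth is twice the message frequency.
BW = 2 * f_m = 2 * 63/10 kHz = 63/5 kHz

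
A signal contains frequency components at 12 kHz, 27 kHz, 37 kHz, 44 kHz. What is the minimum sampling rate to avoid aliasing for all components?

The highest frequency component is f_max = 44 kHz.
Nyquist rate = 2 * f_max = 2 * 44 kHz = 88 kHz.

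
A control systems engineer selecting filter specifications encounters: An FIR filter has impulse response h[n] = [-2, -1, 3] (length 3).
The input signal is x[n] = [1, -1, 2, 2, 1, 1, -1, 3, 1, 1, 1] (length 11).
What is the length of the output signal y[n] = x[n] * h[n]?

For linear convolution, the output length is:
len(y) = len(x) + len(h) - 1 = 11 + 3 - 1 = 13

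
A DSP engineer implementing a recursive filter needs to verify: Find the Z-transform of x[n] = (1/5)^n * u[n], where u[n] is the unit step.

The Z-transform of a^n * u[n] is z/(z-a) for |z| > |a|.
Here a = 1/5, so X(z) = z/(z - (1/5)) = 5z/(5z - 1)
ROC: |z| > 1/5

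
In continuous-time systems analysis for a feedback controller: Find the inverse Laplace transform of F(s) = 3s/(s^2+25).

Standard pair: s/(s^2+w^2) <-> cos(wt)*u(t)
With k=3, w=5: f(t) = 3*cos(5t)*u(t)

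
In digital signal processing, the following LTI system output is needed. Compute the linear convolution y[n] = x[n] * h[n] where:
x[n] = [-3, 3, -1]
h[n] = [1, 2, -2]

y[n] = sum_k x[k]*h[n-k]. Output length = len(x) + len(h) - 1 = 3 + 3 - 1 = 5.
y[0] = -3*1 = -3
y[1] = 3*1 + -3*2 = -3
y[2] = -1*1 + 3*2 + -3*-2 = 11
y[3] = -1*2 + 3*-2 = -8
y[4] = -1*-2 = 2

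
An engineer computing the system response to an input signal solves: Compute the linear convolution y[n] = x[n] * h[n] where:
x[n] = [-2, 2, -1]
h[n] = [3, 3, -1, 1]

y[n] = sum_k x[k]*h[n-k]. Output length = len(x) + len(h) - 1 = 3 + 4 - 1 = 6.
y[0] = -2*3 = -6
y[1] = 2*3 + -2*3 = 0
y[2] = -1*3 + 2*3 + -2*-1 = 5
y[3] = -1*3 + 2*-1 + -2*1 = -7
y[4] = -1*-1 + 2*1 = 3
y[5] = -1*1 = -1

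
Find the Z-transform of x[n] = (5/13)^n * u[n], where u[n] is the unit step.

The Z-transform of a^n * u[n] is z/(z-a) for |z| > |a|.
Here a = 5/13, so X(z) = z/(z - (5/13)) = 13z/(13z - 5)
ROC: |z| > 5/13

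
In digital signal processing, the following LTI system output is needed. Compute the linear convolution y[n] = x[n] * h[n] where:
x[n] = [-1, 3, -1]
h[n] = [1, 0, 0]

y[n] = sum_k x[k]*h[n-k]. Output length = len(x) + len(h) - 1 = 3 + 3 - 1 = 5.
y[0] = -1*1 = -1
y[1] = 3*1 + -1*0 = 3
y[2] = -1*1 + 3*0 + -1*0 = -1
y[3] = -1*0 + 3*0 = 0
y[4] = -1*0 = 0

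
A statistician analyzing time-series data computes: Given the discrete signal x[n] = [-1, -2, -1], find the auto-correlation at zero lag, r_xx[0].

The auto-correlation at zero lag r_xx[0] equals the signal energy.
r_xx[0] = sum of x[n]^2 = (-1)^2 + (-2)^2 + (-1)^2
= 1 + 4 + 1 = 6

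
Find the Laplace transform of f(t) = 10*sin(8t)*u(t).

Standard pair: sin(wt)*u(t) <-> w/(s^2+w^2)
With w = 8: L{10*sin(8t)*u(t)} = 80/(s^2+64)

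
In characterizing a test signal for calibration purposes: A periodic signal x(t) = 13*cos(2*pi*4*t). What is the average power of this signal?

Average power of A*cos(wt) is A^2/2.
P = 13^2 / 2 = 169/2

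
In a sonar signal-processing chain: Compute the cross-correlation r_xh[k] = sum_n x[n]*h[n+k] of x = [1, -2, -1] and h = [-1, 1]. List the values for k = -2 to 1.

Both sequences indexed from 0 and zero outside their support.
Lags with overlap: k = -2 to 1.
  r_xh[-2] = x[2]*h[0] = 1
  r_xh[-1] = x[1]*h[0] + x[2]*h[1] = 1
  r_xh[0] = x[0]*h[0] + x[1]*h[1] = -3
  r_xh[1] = x[0]*h[1] = 1
r_xh = [1, 1, -3, 1] (for k = -2, ..., 1)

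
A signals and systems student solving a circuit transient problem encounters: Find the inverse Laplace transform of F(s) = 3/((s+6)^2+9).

Standard pair: w/((s+a)^2+w^2) <-> e^(-at)*sin(wt)*u(t)
With a=6, w=3: f(t) = e^(-6t)*sin(3t)*u(t)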